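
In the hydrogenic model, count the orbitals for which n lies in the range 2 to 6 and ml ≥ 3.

10

Work shell by shell — for each n, count the (l, ml) pairs that satisfy ml ≥ 3:
n=4 → 1; n=5 → 3; n=6 → 6.
Total orbitals: 1 + 3 + 6 = 10.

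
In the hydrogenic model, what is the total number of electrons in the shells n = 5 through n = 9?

510

Shell n has n² orbitals: 5²=25 + 6²=36 + 7²=49 + 8²=64 + 9²=81 = 255 orbitals.
Two spin states per orbital: 2 × 255 = 510 electrons.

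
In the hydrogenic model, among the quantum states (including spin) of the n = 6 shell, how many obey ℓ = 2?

10

For n = 6, ℓ ranges over 0 … 5.
Contributions: ℓ=2 → 5.
Orbitals: 5. Each orbital carries two spin states, so 5 × 2 = 10 states.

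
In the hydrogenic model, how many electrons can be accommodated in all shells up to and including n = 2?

10

Total orbitals = 1² + 2² = 5. Doubling for spin gives 10 electrons.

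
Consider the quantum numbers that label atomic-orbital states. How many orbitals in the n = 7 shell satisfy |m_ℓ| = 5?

4

Go through ℓ = 0, …, 6 (the values permitted for n = 7).
Contributions: ℓ=5 → 2; ℓ=6 → 2.
Total orbitals: 2 + 2 = 4.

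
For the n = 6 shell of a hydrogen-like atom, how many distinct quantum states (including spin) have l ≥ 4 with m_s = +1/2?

20

The n = 6 shell has l = 0 through 5; check each.
Contributions: l=4 → 9; l=5 → 11.
Orbitals: 9 + 11 = 20. With m_s fixed to a single value there is one state per orbital, giving 20 states.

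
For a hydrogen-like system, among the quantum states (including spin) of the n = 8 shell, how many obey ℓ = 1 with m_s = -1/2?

Orbitals with ℓ = 1, by ℓ: ℓ=1 → 3.
Orbitals: 3. With m_s fixed to a single value there is one state per orbital, giving 3 states.

3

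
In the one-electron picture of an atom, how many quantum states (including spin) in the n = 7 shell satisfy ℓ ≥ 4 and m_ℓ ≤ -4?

12

Contributions: ℓ=4 → 1; ℓ=5 → 2; ℓ=6 → 3.
Orbitals: 1 + 2 + 3 = 6. Each orbital carries two spin states, so 6 × 2 = 12 states.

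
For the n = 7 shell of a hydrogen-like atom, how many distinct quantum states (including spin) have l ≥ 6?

26

With n = 7 the allowed l are 0, 1, …, 6.
Contributions: l=6 → 13.
Orbitals: 13. Each orbital carries two spin states, so 13 × 2 = 26 states.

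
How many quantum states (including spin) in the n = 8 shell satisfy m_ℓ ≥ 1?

Per ℓ-value: ℓ=1 → 1; ℓ=2 → 2; ℓ=3 → 3; ℓ=4 → 4; ℓ=5 → 5; ℓ=6 → 6; ℓ=7 → 7.
Orbitals: 1 + 2 + 3 + 4 + 5 + 6 + 7 = 28. Each orbital carries two spin states, so 28 × 2 = 56 states.

56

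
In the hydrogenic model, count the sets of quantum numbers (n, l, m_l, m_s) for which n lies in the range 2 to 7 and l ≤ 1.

48

Count contributing orbitals for each principal shell:
n=2 → 4; n=3 → 4; n=4 → 4; n=5 → 4; n=6 → 4; n=7 → 4.
Orbitals: 4 + 4 + 4 + 4 + 4 + 4 = 24. Including both spin states (m_s = ±1/2) gives 2 × 24 = 48 states.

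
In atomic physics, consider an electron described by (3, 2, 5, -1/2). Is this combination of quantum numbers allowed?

The magnetic quantum number must satisfy −ℓ ≤ m_ℓ ≤ ℓ. With ℓ = 2, m_ℓ can only be -2, -1, 0, 1, 2, so m_ℓ = 5 is forbidden.

Not allowed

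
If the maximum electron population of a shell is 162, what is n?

n = 9

2n² = 162 ⇒ n² = 81 ⇒ n = 9.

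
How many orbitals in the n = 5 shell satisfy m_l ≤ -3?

The n = 5 shell has l = 0 through 4; check each.
Per l-value: l=3 → 1; l=4 → 2.
Total orbitals: 1 + 2 = 3.

3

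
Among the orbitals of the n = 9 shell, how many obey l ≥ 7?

32

Orbitals with l ≥ 7, by l: l=7 → 15; l=8 → 17.
Total orbitals: 15 + 17 = 32.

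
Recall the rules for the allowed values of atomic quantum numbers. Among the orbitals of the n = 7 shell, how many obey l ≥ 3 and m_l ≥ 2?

14

The n = 7 shell has l = 0 through 6; check each.
Per l-value: l=3 → 2; l=4 → 3; l=5 → 4; l=6 → 5.
Total orbitals: 2 + 3 + 4 + 5 = 14.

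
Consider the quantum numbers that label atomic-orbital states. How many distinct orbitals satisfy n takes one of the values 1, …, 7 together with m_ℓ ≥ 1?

56

Go shell by shell, enumerating (ℓ, m_ℓ) with m_ℓ ≥ 1:
n=2 → 1; n=3 → 3; n=4 → 6; n=5 → 10; n=6 → 15; n=7 → 21.
Total orbitals: 1 + 3 + 6 + 10 + 15 + 21 = 56.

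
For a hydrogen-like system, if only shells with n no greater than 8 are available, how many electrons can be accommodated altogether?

Total orbitals = 1² + 2² + 3² + 4² + 5² + 6² + 7² + 8² = 204. Doubling for spin gives 408 electrons.

408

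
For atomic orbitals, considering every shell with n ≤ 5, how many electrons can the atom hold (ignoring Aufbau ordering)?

110

Total orbitals = 1² + 2² + 3² + 4² + 5² = 55. Doubling for spin gives 110 electrons.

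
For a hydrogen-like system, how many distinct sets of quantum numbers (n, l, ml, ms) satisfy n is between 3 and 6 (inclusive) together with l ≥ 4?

Per-shell orbital counts meeting the constraint:
n=5 → 9; n=6 → 20.
Orbitals: 9 + 20 = 29. Including both spin states (ms = ±1/2) gives 2 × 29 = 58 states.

58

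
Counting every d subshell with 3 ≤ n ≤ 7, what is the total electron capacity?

A d subshell (l = 2) exists for every n ≥ 3, so shells n = 3, 4, 5, 6, 7 each contribute one — 5 subshells.
Since each d subshell holds 2(2·2+1) = 10 electrons, the total is 5 × 10 = 50.

50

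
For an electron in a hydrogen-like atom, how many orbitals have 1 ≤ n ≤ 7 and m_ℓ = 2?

15

Per-shell orbital counts meeting the constraint:
n=3 → 1; n=4 → 2; n=5 → 3; n=6 → 4; n=7 → 5.
Total orbitals: 1 + 2 + 3 + 4 + 5 = 15.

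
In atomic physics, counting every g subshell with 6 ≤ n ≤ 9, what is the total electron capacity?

A g subshell (l = 4) exists for every n ≥ 5, so shells n = 6, 7, 8, 9 each contribute one — 4 subshells.
Since each g subshell holds 2(2·4+1) = 18 electrons, the total is 4 × 18 = 72.

72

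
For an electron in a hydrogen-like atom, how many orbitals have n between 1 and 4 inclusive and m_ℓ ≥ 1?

10

Go shell by shell, enumerating (ℓ, m_ℓ) with m_ℓ ≥ 1:
n=2 → 1; n=3 → 3; n=4 → 6.
Total orbitals: 1 + 3 + 6 = 10.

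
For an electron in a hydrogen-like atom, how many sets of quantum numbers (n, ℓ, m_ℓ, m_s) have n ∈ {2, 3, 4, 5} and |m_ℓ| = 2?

24

Go shell by shell, enumerating (ℓ, m_ℓ) with |m_ℓ| = 2:
n=3 → 2; n=4 → 4; n=5 → 6.
Orbitals: 2 + 4 + 6 = 12. Including both spin states (m_s = ±1/2) gives 2 × 12 = 24 states.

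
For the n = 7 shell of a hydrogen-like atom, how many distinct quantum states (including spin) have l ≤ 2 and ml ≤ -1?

Per l-value: l=1 → 1; l=2 → 2.
Orbitals: 1 + 2 = 3. Each orbital carries two spin states, so 3 × 2 = 6 states.

6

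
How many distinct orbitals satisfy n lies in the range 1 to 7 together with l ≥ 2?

Go shell by shell, enumerating (l, m_l) with l ≥ 2:
n=3 → 5; n=4 → 12; n=5 → 21; n=6 → 32; n=7 → 45.
Total orbitals: 5 + 12 + 21 + 32 + 45 = 115.

115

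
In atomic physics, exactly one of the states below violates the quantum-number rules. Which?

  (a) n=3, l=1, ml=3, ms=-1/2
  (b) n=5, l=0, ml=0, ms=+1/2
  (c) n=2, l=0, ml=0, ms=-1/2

(a)

(a) has |ml| = 3 > l = 1, violating −l ≤ ml ≤ l.
The remaining sets (b), (c) satisfy all four rules.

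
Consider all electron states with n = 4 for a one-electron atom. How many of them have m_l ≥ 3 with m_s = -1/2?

Contributions: l=3 → 1.
Orbitals: 1. With m_s fixed to a single value there is one state per orbital, giving 1 state.

1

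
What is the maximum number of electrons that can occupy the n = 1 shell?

A shell holds 2n² electrons: 2 × 1² = 2 × 1 = 2.

2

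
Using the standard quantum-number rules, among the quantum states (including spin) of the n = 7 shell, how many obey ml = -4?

Per l-value: l=4 → 1; l=5 → 1; l=6 → 1.
Orbitals: 1 + 1 + 1 = 3. Each orbital carries two spin states, so 3 × 2 = 6 states.

6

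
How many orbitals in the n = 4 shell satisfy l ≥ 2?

Go through l = 0, …, 3 (the values permitted for n = 4).
Orbitals with l ≥ 2, by l: l=2 → 5; l=3 → 7.
Total orbitals: 5 + 7 = 12.

12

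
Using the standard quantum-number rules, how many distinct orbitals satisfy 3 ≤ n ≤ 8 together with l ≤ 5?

158

Go shell by shell, enumerating (l, m_l) with l ≤ 5:
n=3 → 9; n=4 → 16; n=5 → 25; n=6 → 36; n=7 → 36; n=8 → 36.
Total orbitals: 9 + 16 + 25 + 36 + 36 + 36 = 158.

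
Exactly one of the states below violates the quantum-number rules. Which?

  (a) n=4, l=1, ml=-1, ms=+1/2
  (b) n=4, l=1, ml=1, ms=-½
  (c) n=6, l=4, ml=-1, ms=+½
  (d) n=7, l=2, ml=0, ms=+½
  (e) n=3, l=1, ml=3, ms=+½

(e) has |ml| = 3 > l = 1, violating −l ≤ ml ≤ l.
The remaining sets (a), (b), (c), (d) satisfy all four rules.

(e)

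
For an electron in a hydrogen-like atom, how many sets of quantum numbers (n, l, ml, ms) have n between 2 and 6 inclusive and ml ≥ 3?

20

For each n in the range, tally the orbitals obeying ml ≥ 3:
n=4 → 1; n=5 → 3; n=6 → 6.
Orbitals: 1 + 3 + 6 = 10. Including both spin states (ms = ±1/2) gives 2 × 10 = 20 states.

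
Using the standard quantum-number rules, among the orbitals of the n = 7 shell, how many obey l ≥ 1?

48

Go through l = 0, …, 6 (the values permitted for n = 7).
Per l-value: l=1 → 3; l=2 → 5; l=3 → 7; l=4 → 9; l=5 → 11; l=6 → 13.
Total orbitals: 3 + 5 + 7 + 9 + 11 + 13 = 48.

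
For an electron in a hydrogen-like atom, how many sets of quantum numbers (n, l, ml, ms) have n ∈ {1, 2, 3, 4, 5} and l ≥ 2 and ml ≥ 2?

Work shell by shell — for each n, count the (l, ml) pairs that satisfy l ≥ 2 and ml ≥ 2:
n=3 → 1; n=4 → 3; n=5 → 6.
Orbitals: 1 + 3 + 6 = 10. Including both spin states (ms = ±1/2) gives 2 × 10 = 20 states.

20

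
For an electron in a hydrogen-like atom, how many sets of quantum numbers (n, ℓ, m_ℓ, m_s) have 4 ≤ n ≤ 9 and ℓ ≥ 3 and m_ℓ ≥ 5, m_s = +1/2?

Per-shell orbital counts meeting the constraint:
n=6 → 1; n=7 → 3; n=8 → 6; n=9 → 10.
Orbitals: 1 + 3 + 6 + 10 = 20. With m_s fixed to +1/2 there is one state per orbital, so 20 states.

20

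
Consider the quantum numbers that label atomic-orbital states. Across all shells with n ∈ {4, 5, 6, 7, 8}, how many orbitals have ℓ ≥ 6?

41

Treat each shell separately and count matching orbitals:
n=7 → 13; n=8 → 28.
Total orbitals: 13 + 28 = 41.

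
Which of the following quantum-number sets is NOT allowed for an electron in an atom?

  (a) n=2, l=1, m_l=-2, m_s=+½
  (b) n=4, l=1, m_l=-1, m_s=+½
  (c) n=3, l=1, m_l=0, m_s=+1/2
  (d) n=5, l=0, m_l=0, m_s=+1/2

(a)

(a) has |m_l| = 2 > l = 1, violating −l ≤ m_l ≤ l.
The remaining sets (b), (c), (d) satisfy all four rules.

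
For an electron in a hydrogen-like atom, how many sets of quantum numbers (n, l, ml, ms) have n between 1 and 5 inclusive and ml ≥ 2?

Treat each shell separately and count matching orbitals:
n=3 → 1; n=4 → 3; n=5 → 6.
Orbitals: 1 + 3 + 6 = 10. Including both spin states (ms = ±1/2) gives 2 × 10 = 20 states.

20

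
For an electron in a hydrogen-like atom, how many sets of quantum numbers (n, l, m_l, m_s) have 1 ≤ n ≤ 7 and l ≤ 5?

254

Count contributing orbitals for each principal shell:
n=1 → 1; n=2 → 4; n=3 → 9; n=4 → 16; n=5 → 25; n=6 → 36; n=7 → 36.
Orbitals: 1 + 4 + 9 + 16 + 25 + 36 + 36 = 127. Including both spin states (m_s = ±1/2) gives 2 × 127 = 254 states.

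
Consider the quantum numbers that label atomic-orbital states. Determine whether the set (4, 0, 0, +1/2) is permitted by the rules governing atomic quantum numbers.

n = 4 is a positive integer. l = 0 satisfies 0 ≤ l ≤ n−1 = 3. m_l = 0 lies in the range −l … +l (here 0). m_s = +1/2 is one of ±1/2.
All four constraints are satisfied.

Allowed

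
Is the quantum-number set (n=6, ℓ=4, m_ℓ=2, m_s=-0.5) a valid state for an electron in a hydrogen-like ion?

n = 6 is a positive integer. ℓ = 4 satisfies 0 ≤ ℓ ≤ n−1 = 5. m_ℓ = 2 lies in the range −ℓ … +ℓ (here −4 … 4). m_s = -1/2 is one of ±1/2.
All four constraints are satisfied.

Allowed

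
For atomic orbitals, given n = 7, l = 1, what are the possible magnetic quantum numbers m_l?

m_l takes every integer from −l to +l. With l = 1 that gives the 3 values -1, 0, 1.

-1, 0, 1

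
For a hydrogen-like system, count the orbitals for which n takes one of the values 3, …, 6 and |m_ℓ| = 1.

Work shell by shell — for each n, count the (ℓ, m_ℓ) pairs that satisfy |m_ℓ| = 1:
n=3 → 4; n=4 → 6; n=5 → 8; n=6 → 10.
Total orbitals: 4 + 6 + 8 + 10 = 28.

28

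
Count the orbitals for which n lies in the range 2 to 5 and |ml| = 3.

For each n in the range, tally the orbitals obeying |ml| = 3:
n=4 → 2; n=5 → 4.
Total orbitals: 2 + 4 = 6.

6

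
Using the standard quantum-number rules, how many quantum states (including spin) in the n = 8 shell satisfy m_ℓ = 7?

2

With n = 8 the allowed ℓ are 0, 1, …, 7.
Contributions: ℓ=7 → 1.
Orbitals: 1. Each orbital carries two spin states, so 1 × 2 = 2 states.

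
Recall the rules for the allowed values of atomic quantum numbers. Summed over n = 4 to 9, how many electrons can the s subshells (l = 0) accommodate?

An s subshell (l = 0) exists for every n ≥ 1, so shells n = 4, 5, 6, 7, 8, 9 each contribute one — 6 subshells.
Since each s subshell holds 2(2·0+1) = 2 electrons, the total is 6 × 2 = 12.

12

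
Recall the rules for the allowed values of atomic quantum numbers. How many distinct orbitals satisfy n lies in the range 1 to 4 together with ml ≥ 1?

10

Count contributing orbitals for each principal shell:
n=2 → 1; n=3 → 3; n=4 → 6.
Total orbitals: 1 + 3 + 6 = 10.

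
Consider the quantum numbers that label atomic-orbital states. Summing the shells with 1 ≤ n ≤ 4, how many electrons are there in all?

60

Shell n has n² orbitals: 1²=1 + 2²=4 + 3²=9 + 4²=16 = 30 orbitals.
Two spin states per orbital: 2 × 30 = 60 electrons.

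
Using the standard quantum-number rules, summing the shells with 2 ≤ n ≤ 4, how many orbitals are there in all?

29

Shell n has n² orbitals: 2²=4 + 3²=9 + 4²=16 = 29 orbitals.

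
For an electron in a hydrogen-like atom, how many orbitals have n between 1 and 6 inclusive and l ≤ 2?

41

Count contributing orbitals for each principal shell:
n=1 → 1; n=2 → 4; n=3 → 9; n=4 → 9; n=5 → 9; n=6 → 9.
Total orbitals: 1 + 4 + 9 + 9 + 9 + 9 = 41.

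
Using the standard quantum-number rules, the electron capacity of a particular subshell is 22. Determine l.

l = 5

2(2l+1) = 22 ⇒ 2l+1 = 11 ⇒ l = 5.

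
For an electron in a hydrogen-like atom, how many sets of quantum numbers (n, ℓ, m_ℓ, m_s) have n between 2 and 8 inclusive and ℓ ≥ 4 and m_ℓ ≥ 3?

60

Per-shell orbital counts meeting the constraint:
n=5 → 2; n=6 → 5; n=7 → 9; n=8 → 14.
Orbitals: 2 + 5 + 9 + 14 = 30. Including both spin states (m_s = ±1/2) gives 2 × 30 = 60 states.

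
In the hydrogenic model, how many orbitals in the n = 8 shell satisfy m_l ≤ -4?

With n = 8 the allowed l are 0, 1, …, 7.
Per l-value: l=4 → 1; l=5 → 2; l=6 → 3; l=7 → 4.
Total orbitals: 1 + 2 + 3 + 4 = 10.

10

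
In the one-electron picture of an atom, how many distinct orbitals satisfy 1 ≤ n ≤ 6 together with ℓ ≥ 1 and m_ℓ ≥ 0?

50

Count contributing orbitals for each principal shell:
n=2 → 2; n=3 → 5; n=4 → 9; n=5 → 14; n=6 → 20.
Total orbitals: 2 + 5 + 9 + 14 + 20 = 50.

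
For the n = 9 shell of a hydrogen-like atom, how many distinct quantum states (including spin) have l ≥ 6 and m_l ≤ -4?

The n = 9 shell has l = 0 through 8; check each.
Contributions: l=6 → 3; l=7 → 4; l=8 → 5.
Orbitals: 3 + 4 + 5 = 12. Each orbital carries two spin states, so 12 × 2 = 24 states.

24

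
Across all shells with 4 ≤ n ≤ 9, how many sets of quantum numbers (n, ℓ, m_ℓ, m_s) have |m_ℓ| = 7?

Per-shell orbital counts meeting the constraint:
n=8 → 2; n=9 → 4.
Orbitals: 2 + 4 = 6. Including both spin states (m_s = ±1/2) gives 2 × 6 = 12 states.

12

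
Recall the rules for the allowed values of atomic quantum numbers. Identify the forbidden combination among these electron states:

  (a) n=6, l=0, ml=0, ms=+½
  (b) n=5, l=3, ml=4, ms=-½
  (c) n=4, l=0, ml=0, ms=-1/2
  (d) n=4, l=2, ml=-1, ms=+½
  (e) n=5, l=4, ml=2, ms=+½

(b) has |ml| = 4 > l = 3, violating −l ≤ ml ≤ l.
The remaining sets (a), (c), (d), (e) satisfy all four rules.

(b)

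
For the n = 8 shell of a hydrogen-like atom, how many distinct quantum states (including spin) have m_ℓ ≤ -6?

6

Per ℓ-value: ℓ=6 → 1; ℓ=7 → 2.
Orbitals: 1 + 2 = 3. Each orbital carries two spin states, so 3 × 2 = 6 states.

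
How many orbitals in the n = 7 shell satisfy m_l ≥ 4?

6

Go through l = 0, …, 6 (the values permitted for n = 7).
Orbitals with m_l ≥ 4, by l: l=4 → 1; l=5 → 2; l=6 → 3.
Total orbitals: 1 + 2 + 3 = 6.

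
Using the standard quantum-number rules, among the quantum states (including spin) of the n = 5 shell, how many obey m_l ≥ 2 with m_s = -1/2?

6

Go through l = 0, …, 4 (the values permitted for n = 5).
The (l, m_l) pairs meeting m_l ≥ 2 give: l=2 → 1; l=3 → 2; l=4 → 3.
Orbitals: 1 + 2 + 3 = 6. With m_s fixed to a single value there is one state per orbital, giving 6 states.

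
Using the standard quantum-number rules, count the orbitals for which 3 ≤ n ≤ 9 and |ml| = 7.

6

Count contributing orbitals for each principal shell:
n=8 → 2; n=9 → 4.
Total orbitals: 2 + 4 = 6.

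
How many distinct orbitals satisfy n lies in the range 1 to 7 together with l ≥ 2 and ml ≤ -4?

For each n in the range, tally the orbitals obeying l ≥ 2 and ml ≤ -4:
n=5 → 1; n=6 → 3; n=7 → 6.
Total orbitals: 1 + 3 + 6 = 10.

10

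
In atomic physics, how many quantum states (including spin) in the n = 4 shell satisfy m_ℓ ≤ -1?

12

For n = 4, ℓ ranges over 0 … 3.
Contributions: ℓ=1 → 1; ℓ=2 → 2; ℓ=3 → 3.
Orbitals: 1 + 2 + 3 = 6. Each orbital carries two spin states, so 6 × 2 = 12 states.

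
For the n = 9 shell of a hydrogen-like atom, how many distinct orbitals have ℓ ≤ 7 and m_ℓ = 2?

6

The n = 9 shell has ℓ = 0 through 8; check each.
Orbitals with ℓ ≤ 7 and m_ℓ = 2, by ℓ: ℓ=2 → 1; ℓ=3 → 1; ℓ=4 → 1; ℓ=5 → 1; ℓ=6 → 1; ℓ=7 → 1.
Total orbitals: 1 + 1 + 1 + 1 + 1 + 1 = 6.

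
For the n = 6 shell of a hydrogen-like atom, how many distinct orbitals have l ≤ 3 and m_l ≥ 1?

6

The n = 6 shell has l = 0 through 5; check each.
The (l, m_l) pairs meeting l ≤ 3 and m_l ≥ 1 give: l=1 → 1; l=2 → 2; l=3 → 3.
Total orbitals: 1 + 2 + 3 = 6.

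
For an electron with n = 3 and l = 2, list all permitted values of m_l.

m_l takes every integer from −l to +l. With l = 2 that gives the 5 values -2, -1, 0, 1, 2.

-2, -1, 0, 1, 2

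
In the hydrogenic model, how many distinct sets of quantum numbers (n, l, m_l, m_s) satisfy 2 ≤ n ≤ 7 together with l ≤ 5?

252

Per-shell orbital counts meeting the constraint:
n=2 → 4; n=3 → 9; n=4 → 16; n=5 → 25; n=6 → 36; n=7 → 36.
Orbitals: 4 + 9 + 16 + 25 + 36 + 36 = 126. Including both spin states (m_s = ±1/2) gives 2 × 126 = 252 states.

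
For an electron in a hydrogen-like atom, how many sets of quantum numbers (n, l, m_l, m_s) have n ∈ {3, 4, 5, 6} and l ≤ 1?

32

Count contributing orbitals for each principal shell:
n=3 → 4; n=4 → 4; n=5 → 4; n=6 → 4.
Orbitals: 4 + 4 + 4 + 4 = 16. Including both spin states (m_s = ±1/2) gives 2 × 16 = 32 states.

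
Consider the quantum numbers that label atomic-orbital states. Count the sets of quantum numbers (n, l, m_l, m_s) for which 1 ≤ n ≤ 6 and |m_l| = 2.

Work shell by shell — for each n, count the (l, m_l) pairs that satisfy |m_l| = 2:
n=3 → 2; n=4 → 4; n=5 → 6; n=6 → 8.
Orbitals: 2 + 4 + 6 + 8 = 20. Including both spin states (m_s = ±1/2) gives 2 × 20 = 40 states.

40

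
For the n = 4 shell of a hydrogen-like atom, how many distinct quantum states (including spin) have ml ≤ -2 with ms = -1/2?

3

Orbitals with ml ≤ -2, by l: l=2 → 1; l=3 → 2.
Orbitals: 1 + 2 = 3. With ms fixed to a single value there is one state per orbital, giving 3 states.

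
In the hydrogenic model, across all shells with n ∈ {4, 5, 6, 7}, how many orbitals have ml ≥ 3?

20

For each n in the range, tally the orbitals obeying ml ≥ 3:
n=4 → 1; n=5 → 3; n=6 → 6; n=7 → 10.
Total orbitals: 1 + 3 + 6 + 10 = 20.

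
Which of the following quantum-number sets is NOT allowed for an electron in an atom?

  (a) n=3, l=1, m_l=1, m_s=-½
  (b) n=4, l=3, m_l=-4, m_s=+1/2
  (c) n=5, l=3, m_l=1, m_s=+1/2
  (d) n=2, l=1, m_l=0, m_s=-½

(b)

(b) has |m_l| = 4 > l = 3, violating −l ≤ m_l ≤ l.
The remaining sets (a), (c), (d) satisfy all four rules.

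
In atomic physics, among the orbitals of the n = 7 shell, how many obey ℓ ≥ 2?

With n = 7 the allowed ℓ are 0, 1, …, 6.
Orbitals with ℓ ≥ 2, by ℓ: ℓ=2 → 5; ℓ=3 → 7; ℓ=4 → 9; ℓ=5 → 11; ℓ=6 → 13.
Total orbitals: 5 + 7 + 9 + 11 + 13 = 45.

45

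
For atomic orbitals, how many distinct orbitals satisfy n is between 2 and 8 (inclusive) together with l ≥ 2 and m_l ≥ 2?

Per-shell orbital counts meeting the constraint:
n=3 → 1; n=4 → 3; n=5 → 6; n=6 → 10; n=7 → 15; n=8 → 21.
Total orbitals: 1 + 3 + 6 + 10 + 15 + 21 = 56.

56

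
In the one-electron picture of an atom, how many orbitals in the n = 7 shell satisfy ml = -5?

Go through l = 0, …, 6 (the values permitted for n = 7).
Per l-value: l=5 → 1; l=6 → 1.
Total orbitals: 1 + 1 = 2.

2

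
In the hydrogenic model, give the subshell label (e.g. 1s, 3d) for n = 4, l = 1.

4p

l = 1 corresponds to the letter 'p', so the subshell is 4p.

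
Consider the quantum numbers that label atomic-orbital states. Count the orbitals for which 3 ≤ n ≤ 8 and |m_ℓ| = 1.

54

Per-shell orbital counts meeting the constraint:
n=3 → 4; n=4 → 6; n=5 → 8; n=6 → 10; n=7 → 12; n=8 → 14.
Total orbitals: 4 + 6 + 8 + 10 + 12 + 14 = 54.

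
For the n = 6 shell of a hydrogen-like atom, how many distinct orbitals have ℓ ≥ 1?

35

The n = 6 shell has ℓ = 0 through 5; check each.
Orbitals with ℓ ≥ 1, by ℓ: ℓ=1 → 3; ℓ=2 → 5; ℓ=3 → 7; ℓ=4 → 9; ℓ=5 → 11.
Total orbitals: 3 + 5 + 7 + 9 + 11 = 35.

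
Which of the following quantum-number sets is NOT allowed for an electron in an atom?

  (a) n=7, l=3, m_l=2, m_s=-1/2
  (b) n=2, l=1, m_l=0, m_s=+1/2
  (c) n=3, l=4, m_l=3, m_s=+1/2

(c)

(c) has l = 4 ≥ n = 3, violating 0 ≤ l ≤ n−1.
The remaining sets (a), (b) satisfy all four rules.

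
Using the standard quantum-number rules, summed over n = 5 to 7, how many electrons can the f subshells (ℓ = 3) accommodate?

42

An f subshell (ℓ = 3) exists for every n ≥ 4, so shells n = 5, 6, 7 each contribute one — 3 subshells.
Since each f subshell holds 2(2·3+1) = 14 electrons, the total is 3 × 14 = 42.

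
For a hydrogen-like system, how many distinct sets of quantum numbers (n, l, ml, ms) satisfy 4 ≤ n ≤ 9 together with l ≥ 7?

Go shell by shell, enumerating (l, ml) with l ≥ 7:
n=8 → 15; n=9 → 32.
Orbitals: 15 + 32 = 47. Including both spin states (ms = ±1/2) gives 2 × 47 = 94 states.

94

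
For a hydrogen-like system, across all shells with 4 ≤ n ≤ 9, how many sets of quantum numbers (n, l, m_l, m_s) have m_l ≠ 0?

Per-shell orbital counts meeting the constraint:
n=4 → 12; n=5 → 20; n=6 → 30; n=7 → 42; n=8 → 56; n=9 → 72.
Orbitals: 12 + 20 + 30 + 42 + 56 + 72 = 232. Including both spin states (m_s = ±1/2) gives 2 × 232 = 464 states.

464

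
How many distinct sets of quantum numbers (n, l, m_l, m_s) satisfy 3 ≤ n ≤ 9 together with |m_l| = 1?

Count contributing orbitals for each principal shell:
n=3 → 4; n=4 → 6; n=5 → 8; n=6 → 10; n=7 → 12; n=8 → 14; n=9 → 16.
Orbitals: 4 + 6 + 8 + 10 + 12 + 14 + 16 = 70. Including both spin states (m_s = ±1/2) gives 2 × 70 = 140 states.

140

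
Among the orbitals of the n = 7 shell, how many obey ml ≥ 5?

3

The n = 7 shell has l = 0 through 6; check each.
Orbitals with ml ≥ 5, by l: l=5 → 1; l=6 → 2.
Total orbitals: 1 + 2 = 3.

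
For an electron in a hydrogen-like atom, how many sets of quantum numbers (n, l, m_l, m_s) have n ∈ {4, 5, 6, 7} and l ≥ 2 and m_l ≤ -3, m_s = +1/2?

20

Go shell by shell, enumerating (l, m_l) with l ≥ 2 and m_l ≤ -3:
n=4 → 1; n=5 → 3; n=6 → 6; n=7 → 10.
Orbitals: 1 + 3 + 6 + 10 = 20. With m_s fixed to +1/2 there is one state per orbital, so 20 states.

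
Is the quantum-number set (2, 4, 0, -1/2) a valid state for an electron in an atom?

No

The orbital quantum number must satisfy 0 ≤ l ≤ n−1. With n = 2 the allowed l values are 0, 1, so l = 4 is out of range.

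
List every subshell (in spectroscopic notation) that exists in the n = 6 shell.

6s, 6p, 6d, 6f, 6g, 6h

For n = 6, l runs from 0 to 5. In spectroscopic notation l = 0,1,2,… ↔ s,p,d,f,g,h,i, so the subshells are 6s, 6p, 6d, 6f, 6g, 6h.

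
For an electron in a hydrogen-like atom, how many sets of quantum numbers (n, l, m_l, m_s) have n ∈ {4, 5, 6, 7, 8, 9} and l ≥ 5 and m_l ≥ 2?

For each n in the range, tally the orbitals obeying l ≥ 5 and m_l ≥ 2:
n=6 → 4; n=7 → 9; n=8 → 15; n=9 → 22.
Orbitals: 4 + 9 + 15 + 22 = 50. Including both spin states (m_s = ±1/2) gives 2 × 50 = 100 states.

100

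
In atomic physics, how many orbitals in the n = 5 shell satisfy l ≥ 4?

9

For n = 5, l ranges over 0 … 4.
Contributions: l=4 → 9.
Total orbitals: 9.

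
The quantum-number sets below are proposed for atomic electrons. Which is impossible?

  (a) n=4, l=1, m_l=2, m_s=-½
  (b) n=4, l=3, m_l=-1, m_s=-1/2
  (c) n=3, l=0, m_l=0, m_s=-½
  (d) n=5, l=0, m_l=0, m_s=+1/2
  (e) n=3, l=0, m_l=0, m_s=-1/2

(a)

(a) has |m_l| = 2 > l = 1, violating −l ≤ m_l ≤ l.
The remaining sets (b), (c), (d), (e) satisfy all four rules.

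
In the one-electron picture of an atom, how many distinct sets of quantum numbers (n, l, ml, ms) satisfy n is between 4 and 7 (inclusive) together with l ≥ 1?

Count contributing orbitals for each principal shell:
n=4 → 15; n=5 → 24; n=6 → 35; n=7 → 48.
Orbitals: 15 + 24 + 35 + 48 = 122. Including both spin states (ms = ±1/2) gives 2 × 122 = 244 states.

244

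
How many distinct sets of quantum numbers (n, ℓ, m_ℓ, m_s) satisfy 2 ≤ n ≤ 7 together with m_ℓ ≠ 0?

224

For each n in the range, tally the orbitals obeying m_ℓ ≠ 0:
n=2 → 2; n=3 → 6; n=4 → 12; n=5 → 20; n=6 → 30; n=7 → 42.
Orbitals: 2 + 6 + 12 + 20 + 30 + 42 = 112. Including both spin states (m_s = ±1/2) gives 2 × 112 = 224 states.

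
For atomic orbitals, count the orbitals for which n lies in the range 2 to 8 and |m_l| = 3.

30

For each n in the range, tally the orbitals obeying |m_l| = 3:
n=4 → 2; n=5 → 4; n=6 → 6; n=7 → 8; n=8 → 10.
Total orbitals: 2 + 4 + 6 + 8 + 10 = 30.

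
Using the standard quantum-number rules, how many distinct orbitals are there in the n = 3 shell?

The n = 3 shell contains n² = 3² = 9 orbitals.

9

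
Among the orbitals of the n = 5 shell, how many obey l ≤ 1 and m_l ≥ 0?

3

Go through l = 0, …, 4 (the values permitted for n = 5).
Per l-value: l=0 → 1; l=1 → 2.
Total orbitals: 1 + 2 = 3.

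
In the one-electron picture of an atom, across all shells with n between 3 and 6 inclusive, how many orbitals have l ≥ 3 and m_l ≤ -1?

Go shell by shell, enumerating (l, m_l) with l ≥ 3 and m_l ≤ -1:
n=4 → 3; n=5 → 7; n=6 → 12.
Total orbitals: 3 + 7 + 12 = 22.

22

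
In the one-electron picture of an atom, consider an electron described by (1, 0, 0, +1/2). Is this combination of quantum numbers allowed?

Allowed

n = 1 is a positive integer. l = 0 satisfies 0 ≤ l ≤ n−1 = 0. m_l = 0 lies in the range −l … +l (here 0). m_s = +1/2 is one of ±1/2.
All four constraints are satisfied.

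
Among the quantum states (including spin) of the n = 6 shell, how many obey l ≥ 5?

With n = 6 the allowed l are 0, 1, …, 5.
Contributions: l=5 → 11.
Orbitals: 11. Each orbital carries two spin states, so 11 × 2 = 22 states.

22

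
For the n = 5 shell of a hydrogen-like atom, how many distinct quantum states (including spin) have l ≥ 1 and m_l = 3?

4

The n = 5 shell has l = 0 through 4; check each.
Per l-value: l=3 → 1; l=4 → 1.
Orbitals: 1 + 1 = 2. Each orbital carries two spin states, so 2 × 2 = 4 states.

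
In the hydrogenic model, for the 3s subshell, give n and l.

n = 3, l = 0

The leading integer gives n = 3; the letter 's' means l = 0.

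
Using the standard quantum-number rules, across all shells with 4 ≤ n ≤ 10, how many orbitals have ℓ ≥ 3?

308

Per-shell orbital counts meeting the constraint:
n=4 → 7; n=5 → 16; n=6 → 27; n=7 → 40; n=8 → 55; n=9 → 72; n=10 → 91.
Total orbitals: 7 + 16 + 27 + 40 + 55 + 72 + 91 = 308.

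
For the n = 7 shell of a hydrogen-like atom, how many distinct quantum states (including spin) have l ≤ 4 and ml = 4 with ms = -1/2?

For n = 7, l ranges over 0 … 6.
Contributions: l=4 → 1.
Orbitals: 1. With ms fixed to a single value there is one state per orbital, giving 1 state.

1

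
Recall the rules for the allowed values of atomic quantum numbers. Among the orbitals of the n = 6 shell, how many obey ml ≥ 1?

The n = 6 shell has l = 0 through 5; check each.
The (l, ml) pairs meeting ml ≥ 1 give: l=1 → 1; l=2 → 2; l=3 → 3; l=4 → 4; l=5 → 5.
Total orbitals: 1 + 2 + 3 + 4 + 5 = 15.

15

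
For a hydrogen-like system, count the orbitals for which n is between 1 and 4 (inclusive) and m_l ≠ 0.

For each n in the range, tally the orbitals obeying m_l ≠ 0:
n=2 → 2; n=3 → 6; n=4 → 12.
Total orbitals: 2 + 6 + 12 = 20.

20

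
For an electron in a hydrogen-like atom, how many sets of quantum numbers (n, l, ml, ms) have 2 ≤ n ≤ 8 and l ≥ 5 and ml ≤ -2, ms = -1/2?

28

Per-shell orbital counts meeting the constraint:
n=6 → 4; n=7 → 9; n=8 → 15.
Orbitals: 4 + 9 + 15 = 28. With ms fixed to -1/2 there is one state per orbital, so 28 states.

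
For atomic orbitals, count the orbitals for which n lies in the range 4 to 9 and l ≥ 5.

130

Treat each shell separately and count matching orbitals:
n=6 → 11; n=7 → 24; n=8 → 39; n=9 → 56.
Total orbitals: 11 + 24 + 39 + 56 = 130.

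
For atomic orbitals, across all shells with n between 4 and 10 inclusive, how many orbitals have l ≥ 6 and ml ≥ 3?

Work shell by shell — for each n, count the (l, ml) pairs that satisfy l ≥ 6 and ml ≥ 3:
n=7 → 4; n=8 → 9; n=9 → 15; n=10 → 22.
Total orbitals: 4 + 9 + 15 + 22 = 50.

50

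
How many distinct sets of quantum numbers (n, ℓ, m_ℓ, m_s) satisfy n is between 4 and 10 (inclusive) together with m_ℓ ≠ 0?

644

Treat each shell separately and count matching orbitals:
n=4 → 12; n=5 → 20; n=6 → 30; n=7 → 42; n=8 → 56; n=9 → 72; n=10 → 90.
Orbitals: 12 + 20 + 30 + 42 + 56 + 72 + 90 = 322. Including both spin states (m_s = ±1/2) gives 2 × 322 = 644 states.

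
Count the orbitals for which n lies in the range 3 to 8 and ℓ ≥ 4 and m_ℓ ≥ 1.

50

Per-shell orbital counts meeting the constraint:
n=5 → 4; n=6 → 9; n=7 → 15; n=8 → 22.
Total orbitals: 4 + 9 + 15 + 22 = 50.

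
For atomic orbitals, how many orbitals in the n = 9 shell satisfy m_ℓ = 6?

With n = 9 the allowed ℓ are 0, 1, …, 8.
Contributions: ℓ=6 → 1; ℓ=7 → 1; ℓ=8 → 1.
Total orbitals: 1 + 1 + 1 = 3.

3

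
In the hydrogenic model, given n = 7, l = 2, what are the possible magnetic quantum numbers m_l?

m_l takes every integer from −l to +l. With l = 2 that gives the 5 values -2, -1, 0, 1, 2.

-2, -1, 0, 1, 2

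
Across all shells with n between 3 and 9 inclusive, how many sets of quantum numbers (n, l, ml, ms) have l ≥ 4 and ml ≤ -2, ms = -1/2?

65

Go shell by shell, enumerating (l, ml) with l ≥ 4 and ml ≤ -2:
n=5 → 3; n=6 → 7; n=7 → 12; n=8 → 18; n=9 → 25.
Orbitals: 3 + 7 + 12 + 18 + 25 = 65. With ms fixed to -1/2 there is one state per orbital, so 65 states.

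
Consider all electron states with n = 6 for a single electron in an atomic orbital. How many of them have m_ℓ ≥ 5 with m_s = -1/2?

1

Go through ℓ = 0, …, 5 (the values permitted for n = 6).
Contributions: ℓ=5 → 1.
Orbitals: 1. With m_s fixed to a single value there is one state per orbital, giving 1 state.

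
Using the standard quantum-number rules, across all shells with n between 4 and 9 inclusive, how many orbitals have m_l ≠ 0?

232

Go shell by shell, enumerating (l, m_l) with m_l ≠ 0:
n=4 → 12; n=5 → 20; n=6 → 30; n=7 → 42; n=8 → 56; n=9 → 72.
Total orbitals: 12 + 20 + 30 + 42 + 56 + 72 = 232.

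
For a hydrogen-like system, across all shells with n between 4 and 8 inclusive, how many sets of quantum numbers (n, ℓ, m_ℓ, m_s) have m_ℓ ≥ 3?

70

For each n in the range, tally the orbitals obeying m_ℓ ≥ 3:
n=4 → 1; n=5 → 3; n=6 → 6; n=7 → 10; n=8 → 15.
Orbitals: 1 + 3 + 6 + 10 + 15 = 35. Including both spin states (m_s = ±1/2) gives 2 × 35 = 70 states.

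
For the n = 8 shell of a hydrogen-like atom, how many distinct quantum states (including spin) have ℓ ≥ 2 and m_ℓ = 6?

4

For n = 8, ℓ ranges over 0 … 7.
Per ℓ-value: ℓ=6 → 1; ℓ=7 → 1.
Orbitals: 1 + 1 = 2. Each orbital carries two spin states, so 2 × 2 = 4 states.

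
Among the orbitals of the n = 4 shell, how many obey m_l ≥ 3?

The n = 4 shell has l = 0 through 3; check each.
The (l, m_l) pairs meeting m_l ≥ 3 give: l=3 → 1.
Total orbitals: 1.

1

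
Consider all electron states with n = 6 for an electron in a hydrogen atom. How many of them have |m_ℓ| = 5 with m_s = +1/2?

Orbitals with |m_ℓ| = 5, by ℓ: ℓ=5 → 2.
Orbitals: 2. With m_s fixed to a single value there is one state per orbital, giving 2 states.

2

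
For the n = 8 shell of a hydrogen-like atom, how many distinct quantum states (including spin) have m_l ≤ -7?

2

The n = 8 shell has l = 0 through 7; check each.
The (l, m_l) pairs meeting m_l ≤ -7 give: l=7 → 1.
Orbitals: 1. Each orbital carries two spin states, so 1 × 2 = 2 states.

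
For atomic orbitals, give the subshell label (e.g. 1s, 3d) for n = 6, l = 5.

l = 5 corresponds to the letter 'h', so the subshell is 6h.

6h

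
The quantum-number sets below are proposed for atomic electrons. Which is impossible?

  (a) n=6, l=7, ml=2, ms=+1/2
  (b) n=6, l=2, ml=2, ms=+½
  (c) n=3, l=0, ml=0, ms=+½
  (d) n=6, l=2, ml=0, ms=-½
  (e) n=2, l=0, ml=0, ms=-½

(a)

(a) has l = 7 ≥ n = 6, violating 0 ≤ l ≤ n−1.
The remaining sets (b), (c), (d), (e) satisfy all four rules.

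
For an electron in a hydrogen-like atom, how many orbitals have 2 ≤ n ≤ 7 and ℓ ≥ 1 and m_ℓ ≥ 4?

Treat each shell separately and count matching orbitals:
n=5 → 1; n=6 → 3; n=7 → 6.
Total orbitals: 1 + 3 + 6 = 10.

10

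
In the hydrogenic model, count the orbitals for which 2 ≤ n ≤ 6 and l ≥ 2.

70

Count contributing orbitals for each principal shell:
n=3 → 5; n=4 → 12; n=5 → 21; n=6 → 32.
Total orbitals: 5 + 12 + 21 + 32 = 70.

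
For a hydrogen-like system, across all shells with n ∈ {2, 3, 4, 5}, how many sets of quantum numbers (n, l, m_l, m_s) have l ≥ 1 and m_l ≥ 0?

For each n in the range, tally the orbitals obeying l ≥ 1 and m_l ≥ 0:
n=2 → 2; n=3 → 5; n=4 → 9; n=5 → 14.
Orbitals: 2 + 5 + 9 + 14 = 30. Including both spin states (m_s = ±1/2) gives 2 × 30 = 60 states.

60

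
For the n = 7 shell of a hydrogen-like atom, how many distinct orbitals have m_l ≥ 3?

The (l, m_l) pairs meeting m_l ≥ 3 give: l=3 → 1; l=4 → 2; l=5 → 3; l=6 → 4.
Total orbitals: 1 + 2 + 3 + 4 = 10.

10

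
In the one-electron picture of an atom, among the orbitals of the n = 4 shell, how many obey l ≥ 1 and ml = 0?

The n = 4 shell has l = 0 through 3; check each.
The (l, ml) pairs meeting l ≥ 1 and ml = 0 give: l=1 → 1; l=2 → 1; l=3 → 1.
Total orbitals: 1 + 1 + 1 = 3.

3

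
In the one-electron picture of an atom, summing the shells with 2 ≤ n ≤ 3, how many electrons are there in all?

Shell n has n² orbitals: 2²=4 + 3²=9 = 13 orbitals.
Two spin states per orbital: 2 × 13 = 26 electrons.

26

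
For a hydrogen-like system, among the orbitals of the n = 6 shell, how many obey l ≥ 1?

35

Orbitals with l ≥ 1, by l: l=1 → 3; l=2 → 5; l=3 → 7; l=4 → 9; l=5 → 11.
Total orbitals: 3 + 5 + 7 + 9 + 11 = 35.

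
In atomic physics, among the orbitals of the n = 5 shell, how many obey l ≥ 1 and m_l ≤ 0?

Per l-value: l=1 → 2; l=2 → 3; l=3 → 4; l=4 → 5.
Total orbitals: 2 + 3 + 4 + 5 = 14.

14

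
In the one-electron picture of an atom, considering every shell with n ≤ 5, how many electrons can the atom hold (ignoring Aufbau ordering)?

Total orbitals = 1² + 2² + 3² + 4² + 5² = 55. Doubling for spin gives 110 electrons.

110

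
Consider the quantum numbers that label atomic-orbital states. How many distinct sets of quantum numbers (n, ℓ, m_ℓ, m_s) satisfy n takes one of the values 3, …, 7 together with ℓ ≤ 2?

90

For each n in the range, tally the orbitals obeying ℓ ≤ 2:
n=3 → 9; n=4 → 9; n=5 → 9; n=6 → 9; n=7 → 9.
Orbitals: 9 + 9 + 9 + 9 + 9 = 45. Including both spin states (m_s = ±1/2) gives 2 × 45 = 90 states.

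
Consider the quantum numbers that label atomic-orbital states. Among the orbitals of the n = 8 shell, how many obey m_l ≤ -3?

15

With n = 8 the allowed l are 0, 1, …, 7.
Orbitals with m_l ≤ -3, by l: l=3 → 1; l=4 → 2; l=5 → 3; l=6 → 4; l=7 → 5.
Total orbitals: 1 + 2 + 3 + 4 + 5 = 15.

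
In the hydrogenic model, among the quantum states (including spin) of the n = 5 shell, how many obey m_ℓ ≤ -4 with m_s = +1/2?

Orbitals with m_ℓ ≤ -4, by ℓ: ℓ=4 → 1.
Orbitals: 1. With m_s fixed to a single value there is one state per orbital, giving 1 state.

1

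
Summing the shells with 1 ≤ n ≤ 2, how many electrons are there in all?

Shell n has n² orbitals: 1²=1 + 2²=4 = 5 orbitals.
Two spin states per orbital: 2 × 5 = 10 electrons.

10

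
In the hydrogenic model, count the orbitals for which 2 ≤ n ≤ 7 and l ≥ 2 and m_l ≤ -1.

50

Go shell by shell, enumerating (l, m_l) with l ≥ 2 and m_l ≤ -1:
n=3 → 2; n=4 → 5; n=5 → 9; n=6 → 14; n=7 → 20.
Total orbitals: 2 + 5 + 9 + 14 + 20 = 50.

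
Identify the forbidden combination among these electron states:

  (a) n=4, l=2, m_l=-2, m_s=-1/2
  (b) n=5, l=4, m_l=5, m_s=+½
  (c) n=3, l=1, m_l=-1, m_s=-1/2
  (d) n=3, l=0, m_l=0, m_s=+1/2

(b) has |m_l| = 5 > l = 4, violating −l ≤ m_l ≤ l.
The remaining sets (a), (c), (d) satisfy all four rules.

(b)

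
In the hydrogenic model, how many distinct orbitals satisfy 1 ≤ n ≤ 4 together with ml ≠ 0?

20

Work shell by shell — for each n, count the (l, ml) pairs that satisfy ml ≠ 0:
n=2 → 2; n=3 → 6; n=4 → 12.
Total orbitals: 2 + 6 + 12 = 20.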